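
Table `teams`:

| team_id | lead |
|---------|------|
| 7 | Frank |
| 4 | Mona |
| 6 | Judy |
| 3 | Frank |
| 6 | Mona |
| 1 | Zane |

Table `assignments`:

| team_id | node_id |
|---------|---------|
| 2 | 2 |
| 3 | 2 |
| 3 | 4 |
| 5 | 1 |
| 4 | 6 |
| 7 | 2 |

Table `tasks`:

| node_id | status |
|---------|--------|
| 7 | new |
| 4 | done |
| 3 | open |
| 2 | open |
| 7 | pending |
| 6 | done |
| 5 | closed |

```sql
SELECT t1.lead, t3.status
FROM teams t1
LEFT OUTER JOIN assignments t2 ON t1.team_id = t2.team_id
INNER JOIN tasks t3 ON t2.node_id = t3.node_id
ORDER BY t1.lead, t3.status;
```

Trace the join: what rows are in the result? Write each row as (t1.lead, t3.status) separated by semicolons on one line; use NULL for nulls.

(Frank, done); (Frank, open); (Frank, open); (Mona, done)

Joins associate left-to-right: teams LEFT JOIN assignments on team_id gives 7 intermediate row(s).
Then INNER JOIN `tasks t3` on node_id: keep only rows whose t2.node_id appears in t3.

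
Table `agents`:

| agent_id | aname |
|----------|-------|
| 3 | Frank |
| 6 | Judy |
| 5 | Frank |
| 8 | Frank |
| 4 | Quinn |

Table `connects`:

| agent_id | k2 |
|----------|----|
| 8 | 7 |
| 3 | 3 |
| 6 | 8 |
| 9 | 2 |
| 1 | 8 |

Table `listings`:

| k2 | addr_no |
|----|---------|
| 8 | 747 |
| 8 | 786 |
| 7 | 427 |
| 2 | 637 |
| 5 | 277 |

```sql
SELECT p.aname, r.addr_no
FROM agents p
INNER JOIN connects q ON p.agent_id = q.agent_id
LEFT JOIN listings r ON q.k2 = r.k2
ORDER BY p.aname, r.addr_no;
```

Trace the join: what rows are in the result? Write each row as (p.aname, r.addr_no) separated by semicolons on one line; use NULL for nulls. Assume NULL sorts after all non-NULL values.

Evaluate left to right. First `agents p INNER JOIN connects q` on agent_id: 3 row(s).
Then LEFT JOIN `listings r` on k2: each of those 3 rows is kept; rows whose q.k2 has no match in r get NULL for r's columns.

(Frank, 427); (Frank, NULL); (Judy, 747); (Judy, 786)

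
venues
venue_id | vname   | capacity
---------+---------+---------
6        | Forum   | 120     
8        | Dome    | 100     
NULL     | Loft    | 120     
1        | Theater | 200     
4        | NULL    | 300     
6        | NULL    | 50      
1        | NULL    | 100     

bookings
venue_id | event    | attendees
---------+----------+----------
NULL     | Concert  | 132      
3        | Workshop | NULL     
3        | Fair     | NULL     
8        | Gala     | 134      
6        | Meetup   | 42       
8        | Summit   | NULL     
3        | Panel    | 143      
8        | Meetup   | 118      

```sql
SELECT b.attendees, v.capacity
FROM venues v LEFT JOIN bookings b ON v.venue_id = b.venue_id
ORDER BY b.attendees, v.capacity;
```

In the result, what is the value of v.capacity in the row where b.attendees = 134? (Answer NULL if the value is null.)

LEFT JOIN keeps every row from `venues`; unmatched rows get NULL for `bookings`'s columns.
Matching on v.venue_id = b.venue_id. A NULL in a compared column never satisfies the condition.
- v[0] venue_id=6 → 1 match(es) in b → 1 row(s).
- v[1] venue_id=8 → 3 match(es) in b → 3 row(s).
- v[2] venue_id=NULL → no match; kept with NULLs on the b side.
- v[3] venue_id=1 → no match; kept with NULLs on the b side.
- v[4] venue_id=4 → no match; kept with NULLs on the b side.
- v[5] venue_id=6 → 1 match(es) in b → 1 row(s).
- v[6] venue_id=1 → no match; kept with NULLs on the b side.

100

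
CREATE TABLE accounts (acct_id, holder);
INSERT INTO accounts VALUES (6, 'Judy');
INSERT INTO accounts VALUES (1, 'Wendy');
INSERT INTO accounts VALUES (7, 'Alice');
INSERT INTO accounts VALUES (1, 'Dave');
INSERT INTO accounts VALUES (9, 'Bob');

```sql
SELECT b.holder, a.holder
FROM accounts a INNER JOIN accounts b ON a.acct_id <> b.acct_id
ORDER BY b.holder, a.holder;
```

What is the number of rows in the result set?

18

INNER JOIN keeps only pairs where the ON condition holds.
Matching on a.acct_id <> b.acct_id.
Matched pairs: 18.
Total: 18 rows.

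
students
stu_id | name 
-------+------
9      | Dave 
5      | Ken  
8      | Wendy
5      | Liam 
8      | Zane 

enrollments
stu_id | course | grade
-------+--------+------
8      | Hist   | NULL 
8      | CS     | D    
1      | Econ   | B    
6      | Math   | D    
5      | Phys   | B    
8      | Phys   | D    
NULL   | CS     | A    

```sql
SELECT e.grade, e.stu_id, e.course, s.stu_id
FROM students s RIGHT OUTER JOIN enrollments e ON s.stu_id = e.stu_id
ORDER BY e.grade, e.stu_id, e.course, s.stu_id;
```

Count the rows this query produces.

RIGHT JOIN keeps every row from `enrollments`; unmatched rows get NULL for `students`'s columns.
Matching on s.stu_id = e.stu_id. A NULL in a compared column never satisfies the condition.
- stu_id=9: no matching e row.
- stu_id=5: 1 matching e row(s), so 1 row(s) emitted.
- stu_id=8: 3 matching e row(s), so 3 row(s) emitted.
- stu_id=5: 1 matching e row(s), so 1 row(s) emitted.
- stu_id=8: 3 matching e row(s), so 3 row(s) emitted.
- 3 e row(s) had no s match → kept, s columns NULL.
Total: 8 matched + 3 padded = 11 rows.

11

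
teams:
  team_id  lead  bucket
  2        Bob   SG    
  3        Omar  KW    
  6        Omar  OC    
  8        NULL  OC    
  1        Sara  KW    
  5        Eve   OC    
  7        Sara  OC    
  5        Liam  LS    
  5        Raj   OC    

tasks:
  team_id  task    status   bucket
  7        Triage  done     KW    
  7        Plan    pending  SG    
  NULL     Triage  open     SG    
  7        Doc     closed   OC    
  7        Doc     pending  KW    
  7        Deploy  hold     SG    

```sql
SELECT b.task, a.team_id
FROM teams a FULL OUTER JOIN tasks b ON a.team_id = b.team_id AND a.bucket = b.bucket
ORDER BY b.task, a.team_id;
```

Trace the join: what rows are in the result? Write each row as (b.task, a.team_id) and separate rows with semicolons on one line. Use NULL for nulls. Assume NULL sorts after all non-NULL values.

FULL OUTER JOIN keeps every row from both sides; unmatched rows get NULL for the other side's columns.
Matching on a.team_id = b.team_id AND a.bucket = b.bucket. A NULL in a compared column never satisfies the condition.
Matched pairs: 1; unmatched a rows kept: 8; unmatched b rows kept: 5.

(Deploy, NULL); (Doc, 7); (Doc, NULL); (Plan, NULL); (Triage, NULL); (Triage, NULL); (NULL, 1); (NULL, 2); (NULL, 3); (NULL, 5); (NULL, 5); (NULL, 5); (NULL, 6); (NULL, 8)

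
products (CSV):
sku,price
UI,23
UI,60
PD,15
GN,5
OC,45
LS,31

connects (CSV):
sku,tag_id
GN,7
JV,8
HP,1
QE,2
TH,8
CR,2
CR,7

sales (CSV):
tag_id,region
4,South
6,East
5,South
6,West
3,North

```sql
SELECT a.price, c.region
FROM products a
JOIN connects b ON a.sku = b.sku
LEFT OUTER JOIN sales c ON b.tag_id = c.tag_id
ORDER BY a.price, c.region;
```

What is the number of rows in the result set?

1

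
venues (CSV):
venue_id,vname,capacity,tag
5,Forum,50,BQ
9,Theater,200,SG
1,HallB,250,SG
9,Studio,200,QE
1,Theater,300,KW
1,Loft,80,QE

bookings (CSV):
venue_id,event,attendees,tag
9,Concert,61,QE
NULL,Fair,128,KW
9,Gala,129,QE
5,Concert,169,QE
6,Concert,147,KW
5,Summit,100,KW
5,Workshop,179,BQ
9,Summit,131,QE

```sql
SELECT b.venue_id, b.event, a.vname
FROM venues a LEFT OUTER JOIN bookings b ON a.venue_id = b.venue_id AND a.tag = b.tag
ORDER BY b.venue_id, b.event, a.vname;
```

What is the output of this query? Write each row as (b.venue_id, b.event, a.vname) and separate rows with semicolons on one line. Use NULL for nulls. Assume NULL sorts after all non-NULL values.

LEFT JOIN keeps every row from `venues`; unmatched rows get NULL for `bookings`'s columns.
Matching on a.venue_id = b.venue_id AND a.tag = b.tag. A NULL in a compared column never satisfies the condition.
- a[0] venue_id=5, tag=BQ → 1 match(es) in b → 1 row(s).
- a[1] venue_id=9, tag=SG → no match; kept with NULLs on the b side.
- a[2] venue_id=1, tag=SG → no match; kept with NULLs on the b side.
- a[3] venue_id=9, tag=QE → 3 match(es) in b → 3 row(s).
- a[4] venue_id=1, tag=KW → no match; kept with NULLs on the b side.
- a[5] venue_id=1, tag=QE → no match; kept with NULLs on the b side.
After projecting and ordering:
b.venue_id | b.event | a.vname
5 | Workshop | Forum
9 | Concert | Studio
9 | Gala | Studio
9 | Summit | Studio
NULL | NULL | HallB
NULL | NULL | Loft
NULL | NULL | Theater
NULL | NULL | Theater

(5, Workshop, Forum); (9, Concert, Studio); (9, Gala, Studio); (9, Summit, Studio); (NULL, NULL, HallB); (NULL, NULL, Loft); (NULL, NULL, Theater); (NULL, NULL, Theater)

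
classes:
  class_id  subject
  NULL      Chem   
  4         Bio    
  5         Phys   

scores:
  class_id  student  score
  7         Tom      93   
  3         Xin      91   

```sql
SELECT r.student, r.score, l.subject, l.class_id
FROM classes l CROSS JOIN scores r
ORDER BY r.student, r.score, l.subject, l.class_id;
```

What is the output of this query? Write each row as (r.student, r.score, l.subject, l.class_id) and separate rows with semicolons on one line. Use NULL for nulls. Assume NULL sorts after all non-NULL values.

CROSS JOIN pairs every row of `classes` with every row of `scores`: 3 × 2 = 6 rows.

(Tom, 93, Bio, 4); (Tom, 93, Chem, NULL); (Tom, 93, Phys, 5); (Xin, 91, Bio, 4); (Xin, 91, Chem, NULL); (Xin, 91, Phys, 5)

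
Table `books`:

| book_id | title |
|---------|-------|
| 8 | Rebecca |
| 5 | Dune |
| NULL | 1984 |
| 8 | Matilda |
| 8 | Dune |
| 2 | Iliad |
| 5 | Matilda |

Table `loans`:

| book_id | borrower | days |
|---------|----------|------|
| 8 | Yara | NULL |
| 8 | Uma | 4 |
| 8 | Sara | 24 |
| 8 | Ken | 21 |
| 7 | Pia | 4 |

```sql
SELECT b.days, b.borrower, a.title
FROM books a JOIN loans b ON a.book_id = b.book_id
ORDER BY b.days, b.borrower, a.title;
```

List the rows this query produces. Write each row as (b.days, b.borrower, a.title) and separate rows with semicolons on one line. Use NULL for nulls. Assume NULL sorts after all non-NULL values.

(4, Uma, Dune); (4, Uma, Matilda); (4, Uma, Rebecca); (21, Ken, Dune); (21, Ken, Matilda); (21, Ken, Rebecca); (24, Sara, Dune); (24, Sara, Matilda); (24, Sara, Rebecca); (NULL, Yara, Dune); (NULL, Yara, Matilda); (NULL, Yara, Rebecca)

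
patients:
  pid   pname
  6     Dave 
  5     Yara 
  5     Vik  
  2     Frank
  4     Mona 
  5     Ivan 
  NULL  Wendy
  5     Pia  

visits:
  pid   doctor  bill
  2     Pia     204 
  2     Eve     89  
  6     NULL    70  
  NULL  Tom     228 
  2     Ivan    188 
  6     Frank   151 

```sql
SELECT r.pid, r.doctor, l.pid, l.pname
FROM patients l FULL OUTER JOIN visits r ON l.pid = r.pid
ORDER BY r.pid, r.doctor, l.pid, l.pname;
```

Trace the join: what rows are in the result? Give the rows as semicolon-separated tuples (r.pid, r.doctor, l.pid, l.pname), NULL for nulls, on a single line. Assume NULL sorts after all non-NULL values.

(2, Eve, 2, Frank); (2, Ivan, 2, Frank); (2, Pia, 2, Frank); (6, Frank, 6, Dave); (6, NULL, 6, Dave); (NULL, Tom, NULL, NULL); (NULL, NULL, 4, Mona); (NULL, NULL, 5, Ivan); (NULL, NULL, 5, Pia); (NULL, NULL, 5, Vik); (NULL, NULL, 5, Yara); (NULL, NULL, NULL, Wendy)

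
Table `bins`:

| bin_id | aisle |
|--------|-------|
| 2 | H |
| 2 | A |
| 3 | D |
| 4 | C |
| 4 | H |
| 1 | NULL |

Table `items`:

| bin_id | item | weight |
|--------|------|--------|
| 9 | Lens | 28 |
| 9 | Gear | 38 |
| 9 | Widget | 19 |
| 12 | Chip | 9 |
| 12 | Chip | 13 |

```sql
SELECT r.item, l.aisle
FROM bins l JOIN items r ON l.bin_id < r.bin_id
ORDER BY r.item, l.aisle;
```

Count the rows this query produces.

INNER JOIN keeps only pairs where the ON condition holds.
Matching on l.bin_id < r.bin_id.
- l row (bin_id=2): matches 5 r row(s) → 5 output row(s).
- l row (bin_id=2): matches 5 r row(s) → 5 output row(s).
- l row (bin_id=3): matches 5 r row(s) → 5 output row(s).
- l row (bin_id=4): matches 5 r row(s) → 5 output row(s).
- l row (bin_id=4): matches 5 r row(s) → 5 output row(s).
- l row (bin_id=1): matches 5 r row(s) → 5 output row(s).
Total: 30 rows.

30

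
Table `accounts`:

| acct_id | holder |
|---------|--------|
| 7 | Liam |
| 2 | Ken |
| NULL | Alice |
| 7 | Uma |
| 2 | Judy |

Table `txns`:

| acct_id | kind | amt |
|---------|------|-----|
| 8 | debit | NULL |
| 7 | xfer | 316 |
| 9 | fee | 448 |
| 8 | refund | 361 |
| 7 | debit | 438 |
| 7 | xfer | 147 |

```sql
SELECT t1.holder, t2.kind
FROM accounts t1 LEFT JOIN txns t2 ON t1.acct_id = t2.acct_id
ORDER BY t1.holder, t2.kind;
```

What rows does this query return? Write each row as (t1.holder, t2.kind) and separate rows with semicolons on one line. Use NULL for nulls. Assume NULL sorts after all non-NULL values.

LEFT JOIN keeps every row from `accounts`; unmatched rows get NULL for `txns`'s columns.
Matching on t1.acct_id = t2.acct_id. A NULL in a compared column never satisfies the condition.
- acct_id=7: 3 matching t2 row(s), so 3 row(s) emitted.
- acct_id=2: no t2 row matches, row kept with t2 columns NULL.
- acct_id=NULL: no t2 row matches, row kept with t2 columns NULL.
- acct_id=7: 3 matching t2 row(s), so 3 row(s) emitted.
- acct_id=2: no t2 row matches, row kept with t2 columns NULL.
After projecting and ordering:
t1.holder | t2.kind
Alice | NULL
Judy | NULL
Ken | NULL
Liam | debit
Liam | xfer
Liam | xfer
Uma | debit
Uma | xfer
Uma | xfer

(Alice, NULL); (Judy, NULL); (Ken, NULL); (Liam, debit); (Liam, xfer); (Liam, xfer); (Uma, debit); (Uma, xfer); (Uma, xfer)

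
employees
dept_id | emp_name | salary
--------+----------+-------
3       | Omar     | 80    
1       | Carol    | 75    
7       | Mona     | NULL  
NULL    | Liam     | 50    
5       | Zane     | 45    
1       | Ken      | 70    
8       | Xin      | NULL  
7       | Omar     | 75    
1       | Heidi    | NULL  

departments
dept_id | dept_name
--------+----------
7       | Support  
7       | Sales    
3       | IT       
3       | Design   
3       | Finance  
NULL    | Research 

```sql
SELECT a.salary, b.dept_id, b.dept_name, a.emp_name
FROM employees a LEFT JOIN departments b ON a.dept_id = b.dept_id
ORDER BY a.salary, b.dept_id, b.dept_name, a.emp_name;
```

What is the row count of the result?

LEFT JOIN keeps every row from `employees`; unmatched rows get NULL for `departments`'s columns.
Matching on a.dept_id = b.dept_id. A NULL in a compared column never satisfies the condition.
Matched pairs: 7; unmatched a rows kept: 6.
Total: 7 matched + 6 padded = 13 rows.

13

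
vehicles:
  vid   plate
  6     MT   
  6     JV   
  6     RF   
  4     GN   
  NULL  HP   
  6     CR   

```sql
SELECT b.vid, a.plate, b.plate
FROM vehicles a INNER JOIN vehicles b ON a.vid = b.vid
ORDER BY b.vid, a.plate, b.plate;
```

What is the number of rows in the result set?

17

INNER JOIN keeps only pairs where the ON condition holds.
Matching on a.vid = b.vid. A NULL in a compared column never satisfies the condition.
Matched pairs: 17.
Total: 17 rows.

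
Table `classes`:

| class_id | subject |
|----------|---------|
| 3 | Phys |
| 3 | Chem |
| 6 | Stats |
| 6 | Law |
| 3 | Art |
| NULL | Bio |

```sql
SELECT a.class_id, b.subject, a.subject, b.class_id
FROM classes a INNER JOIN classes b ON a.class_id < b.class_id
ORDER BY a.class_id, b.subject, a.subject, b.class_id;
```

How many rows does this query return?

6

INNER JOIN keeps only pairs where the ON condition holds.
Matching on a.class_id < b.class_id. A NULL in a compared column never satisfies the condition.
- a row (class_id=3): matches 2 b row(s) → 2 output row(s).
- a row (class_id=3): matches 2 b row(s) → 2 output row(s).
- a row (class_id=6): no match → dropped.
- a row (class_id=6): no match → dropped.
- a row (class_id=3): matches 2 b row(s) → 2 output row(s).
- a row (class_id=NULL): no match → dropped.
Total: 6 rows.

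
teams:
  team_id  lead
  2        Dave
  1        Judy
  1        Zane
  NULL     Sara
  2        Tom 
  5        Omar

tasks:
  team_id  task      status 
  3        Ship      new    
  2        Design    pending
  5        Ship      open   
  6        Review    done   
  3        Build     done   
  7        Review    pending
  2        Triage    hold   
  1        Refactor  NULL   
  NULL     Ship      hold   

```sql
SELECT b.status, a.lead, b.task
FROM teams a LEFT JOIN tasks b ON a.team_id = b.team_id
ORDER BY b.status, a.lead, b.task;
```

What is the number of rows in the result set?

8

LEFT JOIN keeps every row from `teams`; unmatched rows get NULL for `tasks`'s columns.
Matching on a.team_id = b.team_id. A NULL in a compared column never satisfies the condition.
Matched pairs: 7; unmatched a rows kept: 1.
Total: 7 matched + 1 padded = 8 rows.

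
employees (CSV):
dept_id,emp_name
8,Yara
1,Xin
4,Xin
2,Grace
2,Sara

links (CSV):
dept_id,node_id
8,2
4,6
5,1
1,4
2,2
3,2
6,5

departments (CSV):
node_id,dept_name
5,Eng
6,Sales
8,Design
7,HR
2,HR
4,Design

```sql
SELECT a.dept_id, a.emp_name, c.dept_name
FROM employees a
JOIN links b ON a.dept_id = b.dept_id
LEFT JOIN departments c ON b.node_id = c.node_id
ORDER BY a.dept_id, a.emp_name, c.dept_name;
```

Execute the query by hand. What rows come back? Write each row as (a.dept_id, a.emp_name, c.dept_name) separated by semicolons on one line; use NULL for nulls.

(1, Xin, Design); (2, Grace, HR); (2, Sara, HR); (4, Xin, Sales); (8, Yara, HR)

Evaluate left to right. First `employees a INNER JOIN links b` on dept_id: 5 row(s).
Then LEFT JOIN `departments c` on node_id: each of those 5 rows is kept; rows whose b.node_id has no match in c get NULL for c's columns.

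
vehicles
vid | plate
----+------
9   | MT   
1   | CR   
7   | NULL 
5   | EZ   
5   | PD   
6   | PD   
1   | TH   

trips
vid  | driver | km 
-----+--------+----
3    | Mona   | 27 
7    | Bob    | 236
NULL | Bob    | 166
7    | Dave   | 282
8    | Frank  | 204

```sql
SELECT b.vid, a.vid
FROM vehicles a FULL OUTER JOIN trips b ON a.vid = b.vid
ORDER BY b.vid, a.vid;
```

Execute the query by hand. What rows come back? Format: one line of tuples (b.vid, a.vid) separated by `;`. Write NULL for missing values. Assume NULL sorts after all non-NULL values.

(3, NULL); (7, 7); (7, 7); (8, NULL); (NULL, 1); (NULL, 1); (NULL, 5); (NULL, 5); (NULL, 6); (NULL, 9); (NULL, NULL)

FULL OUTER JOIN keeps every row from both sides; unmatched rows get NULL for the other side's columns.
Matching on a.vid = b.vid. A NULL in a compared column never satisfies the condition.
- vid=9: no b row matches, row kept with b columns NULL.
- vid=1: no b row matches, row kept with b columns NULL.
- vid=7: 2 matching b row(s), so 2 row(s) emitted.
- vid=5: no b row matches, row kept with b columns NULL.
- vid=5: no b row matches, row kept with b columns NULL.
- vid=6: no b row matches, row kept with b columns NULL.
- vid=1: no b row matches, row kept with b columns NULL.
- 3 b row(s) had no a match → kept, a columns NULL.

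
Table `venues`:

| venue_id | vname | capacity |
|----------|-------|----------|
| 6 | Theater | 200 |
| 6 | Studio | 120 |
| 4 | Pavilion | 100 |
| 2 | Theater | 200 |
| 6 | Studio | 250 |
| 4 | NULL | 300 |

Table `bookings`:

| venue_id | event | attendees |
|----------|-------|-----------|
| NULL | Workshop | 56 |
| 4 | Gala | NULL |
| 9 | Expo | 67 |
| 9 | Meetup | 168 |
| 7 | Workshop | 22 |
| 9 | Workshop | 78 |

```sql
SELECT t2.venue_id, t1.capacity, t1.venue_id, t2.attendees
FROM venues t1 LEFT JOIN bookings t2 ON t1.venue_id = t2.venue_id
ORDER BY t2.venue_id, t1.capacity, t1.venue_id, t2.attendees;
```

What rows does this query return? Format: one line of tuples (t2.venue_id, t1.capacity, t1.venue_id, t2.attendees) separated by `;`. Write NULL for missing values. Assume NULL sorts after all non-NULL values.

LEFT JOIN keeps every row from `venues`; unmatched rows get NULL for `bookings`'s columns.
Matching on t1.venue_id = t2.venue_id. A NULL in a compared column never satisfies the condition.
Matched pairs: 2; unmatched t1 rows kept: 4.

(4, 100, 4, NULL); (4, 300, 4, NULL); (NULL, 120, 6, NULL); (NULL, 200, 2, NULL); (NULL, 200, 6, NULL); (NULL, 250, 6, NULL)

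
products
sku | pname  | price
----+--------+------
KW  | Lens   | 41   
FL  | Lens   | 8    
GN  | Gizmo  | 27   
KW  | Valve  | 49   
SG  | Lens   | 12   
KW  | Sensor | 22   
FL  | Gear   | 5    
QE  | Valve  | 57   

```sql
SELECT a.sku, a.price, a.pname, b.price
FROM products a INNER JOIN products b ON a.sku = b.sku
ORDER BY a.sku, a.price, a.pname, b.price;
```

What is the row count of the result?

16

INNER JOIN keeps only pairs where the ON condition holds.
Matching on a.sku = b.sku.
Matched pairs: 16.
Total: 16 rows.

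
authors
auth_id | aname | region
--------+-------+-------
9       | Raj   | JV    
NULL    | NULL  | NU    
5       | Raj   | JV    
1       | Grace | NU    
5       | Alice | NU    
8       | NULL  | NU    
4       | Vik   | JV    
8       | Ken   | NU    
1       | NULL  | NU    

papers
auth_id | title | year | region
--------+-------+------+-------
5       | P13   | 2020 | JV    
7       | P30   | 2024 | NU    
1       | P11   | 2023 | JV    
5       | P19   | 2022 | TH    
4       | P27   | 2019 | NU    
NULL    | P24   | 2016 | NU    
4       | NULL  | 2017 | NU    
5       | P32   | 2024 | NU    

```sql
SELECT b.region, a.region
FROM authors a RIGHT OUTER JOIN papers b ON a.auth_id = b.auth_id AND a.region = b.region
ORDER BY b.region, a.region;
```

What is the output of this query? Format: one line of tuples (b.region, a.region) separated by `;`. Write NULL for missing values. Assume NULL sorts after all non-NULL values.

(JV, JV); (JV, NULL); (NU, NU); (NU, NULL); (NU, NULL); (NU, NULL); (NU, NULL); (TH, NULL)

RIGHT JOIN keeps every row from `papers`; unmatched rows get NULL for `authors`'s columns.
Matching on a.auth_id = b.auth_id AND a.region = b.region. A NULL in a compared column never satisfies the condition.
- auth_id=9, region=JV: no matching b row.
- auth_id=NULL, region=NU: no matching b row.
- auth_id=5, region=JV: 1 matching b row(s), so 1 row(s) emitted.
- auth_id=1, region=NU: no matching b row.
- auth_id=5, region=NU: 1 matching b row(s), so 1 row(s) emitted.
- auth_id=8, region=NU: no matching b row.
- auth_id=4, region=JV: no matching b row.
- auth_id=8, region=NU: no matching b row.
- auth_id=1, region=NU: no matching b row.
- 6 row(s) from b found no a partner → padded with NULL.
After projecting and ordering:
b.region | a.region
JV | JV
JV | NULL
NU | NU
NU | NULL
NU | NULL
NU | NULL
NU | NULL
TH | NULL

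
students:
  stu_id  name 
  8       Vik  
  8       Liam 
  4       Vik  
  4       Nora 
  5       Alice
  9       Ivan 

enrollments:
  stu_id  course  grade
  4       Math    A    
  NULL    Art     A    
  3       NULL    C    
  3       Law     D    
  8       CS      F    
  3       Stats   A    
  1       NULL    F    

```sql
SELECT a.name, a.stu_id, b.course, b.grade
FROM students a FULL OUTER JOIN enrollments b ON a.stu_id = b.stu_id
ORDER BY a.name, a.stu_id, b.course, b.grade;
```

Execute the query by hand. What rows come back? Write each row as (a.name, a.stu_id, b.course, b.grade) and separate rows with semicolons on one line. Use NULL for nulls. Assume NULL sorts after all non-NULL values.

(Alice, 5, NULL, NULL); (Ivan, 9, NULL, NULL); (Liam, 8, CS, F); (Nora, 4, Math, A); (Vik, 4, Math, A); (Vik, 8, CS, F); (NULL, NULL, Art, A); (NULL, NULL, Law, D); (NULL, NULL, Stats, A); (NULL, NULL, NULL, C); (NULL, NULL, NULL, F)

FULL OUTER JOIN keeps every row from both sides; unmatched rows get NULL for the other side's columns.
Matching on a.stu_id = b.stu_id. A NULL in a compared column never satisfies the condition.
- a row (stu_id=8): matches 1 b row(s) → 1 output row(s).
- a row (stu_id=8): matches 1 b row(s) → 1 output row(s).
- a row (stu_id=4): matches 1 b row(s) → 1 output row(s).
- a row (stu_id=4): matches 1 b row(s) → 1 output row(s).
- a row (stu_id=5): no match → kept, b columns NULL.
- a row (stu_id=9): no match → kept, b columns NULL.
- 5 row(s) from b found no a partner → padded with NULL.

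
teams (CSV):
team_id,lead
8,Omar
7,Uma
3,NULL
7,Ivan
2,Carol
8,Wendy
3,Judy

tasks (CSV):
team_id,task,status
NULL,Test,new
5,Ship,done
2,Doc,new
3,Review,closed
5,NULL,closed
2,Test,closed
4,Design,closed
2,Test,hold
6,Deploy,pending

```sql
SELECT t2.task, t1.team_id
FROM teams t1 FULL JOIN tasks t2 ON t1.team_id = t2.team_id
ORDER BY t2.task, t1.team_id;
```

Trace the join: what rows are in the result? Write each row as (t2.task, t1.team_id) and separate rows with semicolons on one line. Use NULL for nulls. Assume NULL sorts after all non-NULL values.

(Deploy, NULL); (Design, NULL); (Doc, 2); (Review, 3); (Review, 3); (Ship, NULL); (Test, 2); (Test, 2); (Test, NULL); (NULL, 7); (NULL, 7); (NULL, 8); (NULL, 8); (NULL, NULL)

FULL OUTER JOIN keeps every row from both sides; unmatched rows get NULL for the other side's columns.
Matching on t1.team_id = t2.team_id. A NULL in a compared column never satisfies the condition.
- t1 row (team_id=8): no match → kept, t2 columns NULL.
- t1 row (team_id=7): no match → kept, t2 columns NULL.
- t1 row (team_id=3): matches 1 t2 row(s) → 1 output row(s).
- t1 row (team_id=7): no match → kept, t2 columns NULL.
- t1 row (team_id=2): matches 3 t2 row(s) → 3 output row(s).
- t1 row (team_id=8): no match → kept, t2 columns NULL.
- t1 row (team_id=3): matches 1 t2 row(s) → 1 output row(s).
- 5 row(s) from t2 found no t1 partner → padded with NULL.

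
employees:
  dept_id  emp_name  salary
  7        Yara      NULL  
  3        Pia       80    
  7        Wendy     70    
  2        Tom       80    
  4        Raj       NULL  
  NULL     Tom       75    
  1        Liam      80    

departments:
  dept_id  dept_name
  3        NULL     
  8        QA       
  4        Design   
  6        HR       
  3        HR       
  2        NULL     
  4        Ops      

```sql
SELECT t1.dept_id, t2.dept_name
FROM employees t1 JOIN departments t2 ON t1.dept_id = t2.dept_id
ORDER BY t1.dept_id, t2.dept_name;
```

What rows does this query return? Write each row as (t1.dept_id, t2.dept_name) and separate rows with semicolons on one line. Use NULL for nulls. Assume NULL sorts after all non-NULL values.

(2, NULL); (3, HR); (3, NULL); (4, Design); (4, Ops)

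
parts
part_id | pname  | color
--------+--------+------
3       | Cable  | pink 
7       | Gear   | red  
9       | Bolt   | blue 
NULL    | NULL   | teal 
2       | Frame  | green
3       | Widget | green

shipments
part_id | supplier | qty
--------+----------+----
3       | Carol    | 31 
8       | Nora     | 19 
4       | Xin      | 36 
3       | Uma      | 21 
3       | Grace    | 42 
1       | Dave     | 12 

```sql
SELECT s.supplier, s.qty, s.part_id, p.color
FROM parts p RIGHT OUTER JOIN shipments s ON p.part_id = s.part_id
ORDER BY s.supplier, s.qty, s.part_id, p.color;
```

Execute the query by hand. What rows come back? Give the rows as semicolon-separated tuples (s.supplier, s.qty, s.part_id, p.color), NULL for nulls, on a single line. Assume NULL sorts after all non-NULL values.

RIGHT JOIN keeps every row from `shipments`; unmatched rows get NULL for `parts`'s columns.
Matching on p.part_id = s.part_id. A NULL in a compared column never satisfies the condition.
Matched pairs: 6; unmatched s rows kept: 3.

(Carol, 31, 3, green); (Carol, 31, 3, pink); (Dave, 12, 1, NULL); (Grace, 42, 3, green); (Grace, 42, 3, pink); (Nora, 19, 8, NULL); (Uma, 21, 3, green); (Uma, 21, 3, pink); (Xin, 36, 4, NULL)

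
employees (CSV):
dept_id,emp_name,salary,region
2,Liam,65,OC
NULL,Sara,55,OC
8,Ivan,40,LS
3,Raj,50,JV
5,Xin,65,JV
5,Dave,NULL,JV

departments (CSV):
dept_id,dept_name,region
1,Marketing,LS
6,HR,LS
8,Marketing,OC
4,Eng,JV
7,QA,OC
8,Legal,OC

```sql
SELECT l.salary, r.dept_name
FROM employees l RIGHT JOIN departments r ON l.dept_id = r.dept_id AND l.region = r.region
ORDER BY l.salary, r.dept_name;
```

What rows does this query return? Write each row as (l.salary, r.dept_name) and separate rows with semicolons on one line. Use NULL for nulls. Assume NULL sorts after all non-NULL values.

RIGHT JOIN keeps every row from `departments`; unmatched rows get NULL for `employees`'s columns.
Matching on l.dept_id = r.dept_id AND l.region = r.region. A NULL in a compared column never satisfies the condition.
Matched pairs: 0; unmatched r rows kept: 6.

(NULL, Eng); (NULL, HR); (NULL, Legal); (NULL, Marketing); (NULL, Marketing); (NULL, QA)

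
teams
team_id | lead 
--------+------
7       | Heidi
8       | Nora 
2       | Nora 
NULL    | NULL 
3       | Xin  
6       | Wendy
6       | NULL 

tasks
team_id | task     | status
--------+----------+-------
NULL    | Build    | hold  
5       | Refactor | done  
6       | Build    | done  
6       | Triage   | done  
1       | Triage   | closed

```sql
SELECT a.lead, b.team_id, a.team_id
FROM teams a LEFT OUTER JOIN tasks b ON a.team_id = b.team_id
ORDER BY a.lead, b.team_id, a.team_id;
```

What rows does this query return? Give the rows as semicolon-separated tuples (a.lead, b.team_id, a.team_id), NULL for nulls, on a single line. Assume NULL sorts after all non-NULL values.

(Heidi, NULL, 7); (Nora, NULL, 2); (Nora, NULL, 8); (Wendy, 6, 6); (Wendy, 6, 6); (Xin, NULL, 3); (NULL, 6, 6); (NULL, 6, 6); (NULL, NULL, NULL)

LEFT JOIN keeps every row from `teams`; unmatched rows get NULL for `tasks`'s columns.
Matching on a.team_id = b.team_id. A NULL in a compared column never satisfies the condition.
- a row (team_id=7): no match → kept, b columns NULL.
- a row (team_id=8): no match → kept, b columns NULL.
- a row (team_id=2): no match → kept, b columns NULL.
- a row (team_id=NULL): no match → kept, b columns NULL.
- a row (team_id=3): no match → kept, b columns NULL.
- a row (team_id=6): matches 2 b row(s) → 2 output row(s).
- a row (team_id=6): matches 2 b row(s) → 2 output row(s).
After projecting and ordering:
a.lead | b.team_id | a.team_id
Heidi | NULL | 7
Nora | NULL | 2
Nora | NULL | 8
Wendy | 6 | 6
Wendy | 6 | 6
Xin | NULL | 3
NULL | 6 | 6
NULL | 6 | 6
NULL | NULL | NULL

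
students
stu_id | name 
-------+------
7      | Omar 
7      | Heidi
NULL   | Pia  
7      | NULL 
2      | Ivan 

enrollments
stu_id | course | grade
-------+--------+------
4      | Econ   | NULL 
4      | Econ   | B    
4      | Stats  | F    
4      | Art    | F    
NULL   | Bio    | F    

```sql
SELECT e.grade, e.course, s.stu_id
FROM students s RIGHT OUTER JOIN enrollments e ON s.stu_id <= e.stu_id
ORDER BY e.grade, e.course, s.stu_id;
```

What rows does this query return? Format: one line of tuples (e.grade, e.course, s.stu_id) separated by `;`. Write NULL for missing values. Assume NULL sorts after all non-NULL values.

RIGHT JOIN keeps every row from `enrollments`; unmatched rows get NULL for `students`'s columns.
Matching on s.stu_id <= e.stu_id. A NULL in a compared column never satisfies the condition.
- s (stu_id=7) has no partner in e.
- s (stu_id=7) has no partner in e.
- s (stu_id=NULL) has no partner in e.
- s (stu_id=7) has no partner in e.
- s (stu_id=2) pairs with 4 row(s) of e.
- 1 e row(s) had no s match → kept, s columns NULL.
After projecting and ordering:
e.grade | e.course | s.stu_id
B | Econ | 2
F | Art | 2
F | Bio | NULL
F | Stats | 2
NULL | Econ | 2

(B, Econ, 2); (F, Art, 2); (F, Bio, NULL); (F, Stats, 2); (NULL, Econ, 2)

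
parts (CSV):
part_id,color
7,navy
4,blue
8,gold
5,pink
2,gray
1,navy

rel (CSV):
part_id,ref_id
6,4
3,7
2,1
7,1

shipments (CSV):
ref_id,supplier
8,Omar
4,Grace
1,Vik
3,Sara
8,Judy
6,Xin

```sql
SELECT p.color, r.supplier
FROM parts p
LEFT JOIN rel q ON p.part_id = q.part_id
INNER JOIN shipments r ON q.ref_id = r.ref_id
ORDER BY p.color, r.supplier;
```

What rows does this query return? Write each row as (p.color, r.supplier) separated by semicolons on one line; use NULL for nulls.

(gray, Vik); (navy, Vik)

Evaluate left to right. First `parts p LEFT JOIN rel q` on part_id: 6 row(s).
Then INNER JOIN `shipments r` on ref_id: keep only rows whose q.ref_id appears in r.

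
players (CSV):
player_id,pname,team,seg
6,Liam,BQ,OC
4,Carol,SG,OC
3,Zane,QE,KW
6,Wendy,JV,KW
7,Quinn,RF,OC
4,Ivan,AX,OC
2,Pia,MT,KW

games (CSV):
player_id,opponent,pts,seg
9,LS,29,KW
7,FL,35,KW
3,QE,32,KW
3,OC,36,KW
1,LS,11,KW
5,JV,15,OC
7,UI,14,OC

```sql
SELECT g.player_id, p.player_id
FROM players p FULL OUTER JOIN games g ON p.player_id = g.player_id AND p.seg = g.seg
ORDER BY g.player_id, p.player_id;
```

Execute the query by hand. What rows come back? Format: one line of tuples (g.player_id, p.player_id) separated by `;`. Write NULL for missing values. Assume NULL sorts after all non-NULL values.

(1, NULL); (3, 3); (3, 3); (5, NULL); (7, 7); (7, NULL); (9, NULL); (NULL, 2); (NULL, 4); (NULL, 4); (NULL, 6); (NULL, 6)

FULL OUTER JOIN keeps every row from both sides; unmatched rows get NULL for the other side's columns.
Matching on p.player_id = g.player_id AND p.seg = g.seg.
Matched pairs: 3; unmatched p rows kept: 5; unmatched g rows kept: 4.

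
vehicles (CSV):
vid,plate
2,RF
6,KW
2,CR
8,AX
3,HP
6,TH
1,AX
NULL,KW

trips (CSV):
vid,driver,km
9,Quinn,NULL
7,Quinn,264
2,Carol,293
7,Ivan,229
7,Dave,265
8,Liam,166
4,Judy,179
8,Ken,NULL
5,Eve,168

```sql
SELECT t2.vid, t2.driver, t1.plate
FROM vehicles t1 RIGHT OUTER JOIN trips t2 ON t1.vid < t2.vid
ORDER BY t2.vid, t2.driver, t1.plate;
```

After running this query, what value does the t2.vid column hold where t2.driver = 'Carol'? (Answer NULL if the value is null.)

RIGHT JOIN keeps every row from `trips`; unmatched rows get NULL for `vehicles`'s columns.
Matching on t1.vid < t2.vid. A NULL in a compared column never satisfies the condition.
Matched pairs: 46; unmatched t2 rows kept: 0.

2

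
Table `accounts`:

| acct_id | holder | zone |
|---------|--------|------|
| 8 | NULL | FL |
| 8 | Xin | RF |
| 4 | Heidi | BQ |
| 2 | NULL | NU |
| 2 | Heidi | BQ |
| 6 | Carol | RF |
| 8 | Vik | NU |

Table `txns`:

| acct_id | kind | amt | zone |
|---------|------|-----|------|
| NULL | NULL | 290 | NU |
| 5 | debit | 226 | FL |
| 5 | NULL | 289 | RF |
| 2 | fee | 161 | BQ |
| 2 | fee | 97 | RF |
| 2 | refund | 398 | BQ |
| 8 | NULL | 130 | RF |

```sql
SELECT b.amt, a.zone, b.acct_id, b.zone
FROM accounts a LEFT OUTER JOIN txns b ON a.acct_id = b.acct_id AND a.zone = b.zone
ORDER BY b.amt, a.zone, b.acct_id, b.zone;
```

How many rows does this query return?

8

LEFT JOIN keeps every row from `accounts`; unmatched rows get NULL for `txns`'s columns.
Matching on a.acct_id = b.acct_id AND a.zone = b.zone. A NULL in a compared column never satisfies the condition.
- acct_id=8, zone=FL: no b row matches, row kept with b columns NULL.
- acct_id=8, zone=RF: 1 matching b row(s), so 1 row(s) emitted.
- acct_id=4, zone=BQ: no b row matches, row kept with b columns NULL.
- acct_id=2, zone=NU: no b row matches, row kept with b columns NULL.
- acct_id=2, zone=BQ: 2 matching b row(s), so 2 row(s) emitted.
- acct_id=6, zone=RF: no b row matches, row kept with b columns NULL.
- acct_id=8, zone=NU: no b row matches, row kept with b columns NULL.
Total: 3 matched + 5 padded = 8 rows.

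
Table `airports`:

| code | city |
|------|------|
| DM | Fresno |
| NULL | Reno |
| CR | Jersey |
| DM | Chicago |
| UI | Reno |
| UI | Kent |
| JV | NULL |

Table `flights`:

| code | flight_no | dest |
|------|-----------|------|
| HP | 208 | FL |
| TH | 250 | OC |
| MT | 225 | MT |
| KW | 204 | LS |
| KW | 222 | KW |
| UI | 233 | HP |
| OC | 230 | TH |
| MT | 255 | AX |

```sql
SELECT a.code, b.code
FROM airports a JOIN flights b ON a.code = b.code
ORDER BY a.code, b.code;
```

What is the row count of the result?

INNER JOIN keeps only pairs where the ON condition holds.
Matching on a.code = b.code. A NULL in a compared column never satisfies the condition.
- a[0] code=DM → no match; dropped.
- a[1] code=NULL → no match; dropped.
- a[2] code=CR → no match; dropped.
- a[3] code=DM → no match; dropped.
- a[4] code=UI → 1 match(es) in b → 1 row(s).
- a[5] code=UI → 1 match(es) in b → 1 row(s).
- a[6] code=JV → no match; dropped.
Total: 2 rows.

2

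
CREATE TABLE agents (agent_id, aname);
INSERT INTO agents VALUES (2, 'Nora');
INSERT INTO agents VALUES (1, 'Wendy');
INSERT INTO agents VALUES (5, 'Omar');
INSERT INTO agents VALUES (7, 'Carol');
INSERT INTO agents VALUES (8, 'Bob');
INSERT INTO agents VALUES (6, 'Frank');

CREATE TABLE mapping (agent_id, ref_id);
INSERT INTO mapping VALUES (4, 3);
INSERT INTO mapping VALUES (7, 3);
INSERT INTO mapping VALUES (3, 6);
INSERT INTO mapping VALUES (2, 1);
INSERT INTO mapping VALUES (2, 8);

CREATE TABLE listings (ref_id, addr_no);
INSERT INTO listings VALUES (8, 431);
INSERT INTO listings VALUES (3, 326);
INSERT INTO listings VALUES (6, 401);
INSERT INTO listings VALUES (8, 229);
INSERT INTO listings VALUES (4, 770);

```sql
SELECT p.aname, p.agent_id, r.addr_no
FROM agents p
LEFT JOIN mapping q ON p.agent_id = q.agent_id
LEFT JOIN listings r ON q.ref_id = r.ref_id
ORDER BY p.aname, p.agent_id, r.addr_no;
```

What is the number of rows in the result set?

8

Joins associate left-to-right: agents LEFT JOIN mapping on agent_id gives 7 intermediate row(s).
Then LEFT JOIN `listings r` on ref_id: each of those 7 rows is kept; rows whose q.ref_id has no match in r get NULL for r's columns.
Result: 8 row(s).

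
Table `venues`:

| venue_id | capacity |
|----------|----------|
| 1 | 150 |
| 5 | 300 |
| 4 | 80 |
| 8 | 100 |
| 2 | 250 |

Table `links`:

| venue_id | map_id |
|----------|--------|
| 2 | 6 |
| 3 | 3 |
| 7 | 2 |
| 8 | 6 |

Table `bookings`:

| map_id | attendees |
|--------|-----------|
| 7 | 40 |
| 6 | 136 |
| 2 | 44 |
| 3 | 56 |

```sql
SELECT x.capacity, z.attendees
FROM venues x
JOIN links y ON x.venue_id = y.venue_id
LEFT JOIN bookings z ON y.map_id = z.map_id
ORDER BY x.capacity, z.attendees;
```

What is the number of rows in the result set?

2

Step 1 — x INNER JOIN y on venue_id → 2 row(s).
Then LEFT JOIN `bookings z` on map_id: each of those 2 rows is kept; rows whose y.map_id has no match in z get NULL for z's columns.
Result: 2 row(s).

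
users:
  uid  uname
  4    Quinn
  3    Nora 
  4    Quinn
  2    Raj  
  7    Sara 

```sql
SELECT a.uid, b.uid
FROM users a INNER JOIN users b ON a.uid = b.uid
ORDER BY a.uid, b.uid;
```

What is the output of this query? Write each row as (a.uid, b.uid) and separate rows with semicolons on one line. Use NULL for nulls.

(2, 2); (3, 3); (4, 4); (4, 4); (4, 4); (4, 4); (7, 7)

INNER JOIN keeps only pairs where the ON condition holds.
Matching on a.uid = b.uid.
- a row (uid=4): matches 2 b row(s) → 2 output row(s).
- a row (uid=3): matches 1 b row(s) → 1 output row(s).
- a row (uid=4): matches 2 b row(s) → 2 output row(s).
- a row (uid=2): matches 1 b row(s) → 1 output row(s).
- a row (uid=7): matches 1 b row(s) → 1 output row(s).
After projecting and ordering:
a.uid | b.uid
2 | 2
3 | 3
4 | 4
4 | 4
4 | 4
4 | 4
7 | 7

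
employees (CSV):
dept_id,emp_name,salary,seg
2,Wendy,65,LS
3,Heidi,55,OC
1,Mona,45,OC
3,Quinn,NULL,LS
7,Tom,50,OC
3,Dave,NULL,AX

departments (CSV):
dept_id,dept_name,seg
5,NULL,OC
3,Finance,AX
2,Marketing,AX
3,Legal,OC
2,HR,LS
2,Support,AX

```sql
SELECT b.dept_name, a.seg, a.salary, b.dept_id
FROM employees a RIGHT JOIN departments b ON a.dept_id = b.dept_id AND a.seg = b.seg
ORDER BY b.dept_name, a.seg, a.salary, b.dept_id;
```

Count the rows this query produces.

6

RIGHT JOIN keeps every row from `departments`; unmatched rows get NULL for `employees`'s columns.
Matching on a.dept_id = b.dept_id AND a.seg = b.seg.
Matched pairs: 3; unmatched b rows kept: 3.
Total: 3 matched + 3 padded = 6 rows.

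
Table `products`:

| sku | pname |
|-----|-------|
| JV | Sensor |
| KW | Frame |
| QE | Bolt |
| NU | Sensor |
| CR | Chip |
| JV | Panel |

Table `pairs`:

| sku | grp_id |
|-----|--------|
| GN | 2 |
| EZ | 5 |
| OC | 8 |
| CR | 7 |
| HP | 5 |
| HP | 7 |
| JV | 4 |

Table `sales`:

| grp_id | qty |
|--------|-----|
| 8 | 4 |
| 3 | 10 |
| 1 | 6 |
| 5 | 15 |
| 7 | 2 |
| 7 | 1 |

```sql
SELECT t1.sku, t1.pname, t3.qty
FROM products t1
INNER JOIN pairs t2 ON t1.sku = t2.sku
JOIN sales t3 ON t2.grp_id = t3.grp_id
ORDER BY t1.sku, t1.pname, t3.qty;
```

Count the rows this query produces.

2

Evaluate left to right. First `products t1 INNER JOIN pairs t2` on sku: 3 row(s).
Then INNER JOIN `sales t3` on grp_id: keep only rows whose t2.grp_id appears in t3.
Result: 2 row(s).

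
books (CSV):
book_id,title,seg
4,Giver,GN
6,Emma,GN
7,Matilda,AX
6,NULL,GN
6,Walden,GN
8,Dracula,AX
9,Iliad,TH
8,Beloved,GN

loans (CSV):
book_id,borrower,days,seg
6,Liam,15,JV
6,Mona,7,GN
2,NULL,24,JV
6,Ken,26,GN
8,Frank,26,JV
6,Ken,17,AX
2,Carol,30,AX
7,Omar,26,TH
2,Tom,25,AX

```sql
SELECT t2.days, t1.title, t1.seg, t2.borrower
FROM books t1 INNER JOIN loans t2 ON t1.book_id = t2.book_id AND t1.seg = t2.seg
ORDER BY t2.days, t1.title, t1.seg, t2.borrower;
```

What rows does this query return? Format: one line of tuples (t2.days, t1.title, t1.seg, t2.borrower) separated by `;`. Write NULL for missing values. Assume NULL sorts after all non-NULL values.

(7, Emma, GN, Mona); (7, Walden, GN, Mona); (7, NULL, GN, Mona); (26, Emma, GN, Ken); (26, Walden, GN, Ken); (26, NULL, GN, Ken)

INNER JOIN keeps only pairs where the ON condition holds.
Matching on t1.book_id = t2.book_id AND t1.seg = t2.seg.
- t1 (book_id=4, seg=GN) has no partner → excluded.
- t1 (book_id=6, seg=GN) pairs with 2 row(s) of t2.
- t1 (book_id=7, seg=AX) has no partner → excluded.
- t1 (book_id=6, seg=GN) pairs with 2 row(s) of t2.
- t1 (book_id=6, seg=GN) pairs with 2 row(s) of t2.
- t1 (book_id=8, seg=AX) has no partner → excluded.
- t1 (book_id=9, seg=TH) has no partner → excluded.
- t1 (book_id=8, seg=GN) has no partner → excluded.
After projecting and ordering:
t2.days | t1.title | t1.seg | t2.borrower
7 | Emma | GN | Mona
7 | Walden | GN | Mona
7 | NULL | GN | Mona
26 | Emma | GN | Ken
26 | Walden | GN | Ken
26 | NULL | GN | Ken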